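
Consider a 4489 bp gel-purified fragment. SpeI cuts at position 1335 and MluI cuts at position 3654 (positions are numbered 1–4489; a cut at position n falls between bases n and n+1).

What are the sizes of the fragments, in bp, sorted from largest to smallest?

2319, 1335, 835 bp

Combined cut positions (sorted): 1335, 3654.
Linear molecule, 2 cuts → 3 fragments:
  1335 − 0 = 1335 bp
  3654 − 1335 = 2319 bp
  4489 − 3654 = 835 bp
Sorted largest to smallest: 2319, 1335, 835 bp.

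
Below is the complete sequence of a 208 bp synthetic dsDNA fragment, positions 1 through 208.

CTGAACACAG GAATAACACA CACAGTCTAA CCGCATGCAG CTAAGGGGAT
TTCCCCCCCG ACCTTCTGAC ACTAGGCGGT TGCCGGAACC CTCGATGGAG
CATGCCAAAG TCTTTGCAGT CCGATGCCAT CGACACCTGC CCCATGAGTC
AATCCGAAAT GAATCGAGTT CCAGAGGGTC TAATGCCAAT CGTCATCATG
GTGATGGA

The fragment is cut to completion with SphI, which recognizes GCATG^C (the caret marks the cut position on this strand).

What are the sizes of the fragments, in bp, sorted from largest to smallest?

104, 67, 37 bp

SphI sites (GCATGC) start at positions 33, 100.
SphI cuts after base 5 of each site (before the last base), so after positions 37, 104.
Linear molecule, 2 cuts → 3 fragments:
  1–37 → 37 bp
  38–104 → 67 bp
  105–208 → 104 bp
Sorted largest to smallest: 104, 67, 37 bp.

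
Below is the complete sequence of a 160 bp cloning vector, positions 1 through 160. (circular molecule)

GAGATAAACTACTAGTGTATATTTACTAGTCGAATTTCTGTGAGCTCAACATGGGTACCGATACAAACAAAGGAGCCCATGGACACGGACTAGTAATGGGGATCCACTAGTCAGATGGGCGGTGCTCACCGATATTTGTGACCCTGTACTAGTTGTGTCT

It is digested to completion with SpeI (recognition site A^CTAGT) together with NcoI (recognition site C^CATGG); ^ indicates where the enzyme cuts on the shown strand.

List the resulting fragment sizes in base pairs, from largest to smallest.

SpeI sites (ACTAGT) start at positions 11, 25, 89, 106, 148.
SpeI cuts after the first base of each site, so after positions 11, 25, 89, 106, 148.
The NcoI site (CCATGG) starts at position 77.
NcoI cuts after the first base of each site, so after position 77.
Combined cut positions: 11, 25, 77, 89, 106, 148.
Circular molecule, 6 cuts → 6 fragments:
  12–25 → 14 bp
  26–77 → 52 bp
  78–89 → 12 bp
  90–106 → 17 bp
  107–148 → 42 bp
  149–160 then 1–11 → 12 + 11 = 23 bp
Sorted largest to smallest: 52, 42, 23, 17, 14, 12 bp.

52, 42, 23, 17, 14, 12 bp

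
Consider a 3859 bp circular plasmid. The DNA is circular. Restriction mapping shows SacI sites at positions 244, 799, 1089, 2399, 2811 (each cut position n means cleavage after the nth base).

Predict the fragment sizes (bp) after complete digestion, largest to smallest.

Circular molecule, 5 cuts → 5 fragments:
  799 − 244 = 555 bp
  1089 − 799 = 290 bp
  2399 − 1089 = 1310 bp
  2811 − 2399 = 412 bp
  wrap: 3859 − 2811 + 244 = 1292 bp
Sorted largest to smallest: 1310, 1292, 555, 412, 290 bp.

1310, 1292, 555, 412, 290 bp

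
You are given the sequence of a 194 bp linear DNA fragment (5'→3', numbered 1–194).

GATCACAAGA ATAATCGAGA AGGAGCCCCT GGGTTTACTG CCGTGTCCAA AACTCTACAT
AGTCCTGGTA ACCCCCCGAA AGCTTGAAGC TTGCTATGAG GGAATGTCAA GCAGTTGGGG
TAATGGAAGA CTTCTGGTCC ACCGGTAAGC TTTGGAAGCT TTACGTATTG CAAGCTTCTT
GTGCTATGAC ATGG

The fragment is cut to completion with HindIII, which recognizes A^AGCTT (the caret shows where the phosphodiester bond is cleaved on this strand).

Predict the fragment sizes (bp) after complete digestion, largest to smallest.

HindIII sites (AAGCTT) start at positions 80, 87, 147, 156, 172.
HindIII cuts after the first base of each site, so after positions 80, 87, 147, 156, 172.
Linear molecule, 5 cuts → 6 fragments:
  1–80 → 80 bp
  81–87 → 7 bp
  88–147 → 60 bp
  148–156 → 9 bp
  157–172 → 16 bp
  173–194 → 22 bp
Sorted largest to smallest: 80, 60, 22, 16, 9, 7 bp.

80, 60, 22, 16, 9, 7 bp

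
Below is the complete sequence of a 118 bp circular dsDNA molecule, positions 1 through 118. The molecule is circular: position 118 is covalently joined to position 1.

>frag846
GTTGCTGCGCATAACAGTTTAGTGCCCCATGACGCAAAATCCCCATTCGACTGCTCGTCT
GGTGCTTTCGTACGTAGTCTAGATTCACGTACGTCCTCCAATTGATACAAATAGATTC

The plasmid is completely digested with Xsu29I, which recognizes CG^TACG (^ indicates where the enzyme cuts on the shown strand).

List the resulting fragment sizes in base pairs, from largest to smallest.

Xsu29I sites (CGTACG) start at positions 69, 88.
Xsu29I cuts after base 2 of each site, so after positions 70, 89.
Circular molecule, 2 cuts → 2 fragments:
  71–89 → 19 bp
  90–118 then 1–70 → 29 + 70 = 99 bp
Sorted largest to smallest: 99, 19 bp.

99, 19 bp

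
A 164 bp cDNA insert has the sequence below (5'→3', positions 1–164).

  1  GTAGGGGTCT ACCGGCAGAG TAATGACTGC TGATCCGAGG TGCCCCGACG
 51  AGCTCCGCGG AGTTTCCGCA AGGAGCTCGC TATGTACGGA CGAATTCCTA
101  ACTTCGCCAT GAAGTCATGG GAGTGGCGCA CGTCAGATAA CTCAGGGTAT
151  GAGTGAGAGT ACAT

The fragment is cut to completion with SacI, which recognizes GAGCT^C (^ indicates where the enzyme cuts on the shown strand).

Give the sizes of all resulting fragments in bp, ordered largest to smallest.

SacI sites (GAGCTC) start at positions 50, 73.
SacI cuts after base 5 of each site (before the last base), so after positions 54, 77.
Linear molecule, 2 cuts → 3 fragments:
  1–54 → 54 bp
  55–77 → 23 bp
  78–164 → 87 bp
Sorted largest to smallest: 87, 54, 23 bp.

87, 54, 23 bp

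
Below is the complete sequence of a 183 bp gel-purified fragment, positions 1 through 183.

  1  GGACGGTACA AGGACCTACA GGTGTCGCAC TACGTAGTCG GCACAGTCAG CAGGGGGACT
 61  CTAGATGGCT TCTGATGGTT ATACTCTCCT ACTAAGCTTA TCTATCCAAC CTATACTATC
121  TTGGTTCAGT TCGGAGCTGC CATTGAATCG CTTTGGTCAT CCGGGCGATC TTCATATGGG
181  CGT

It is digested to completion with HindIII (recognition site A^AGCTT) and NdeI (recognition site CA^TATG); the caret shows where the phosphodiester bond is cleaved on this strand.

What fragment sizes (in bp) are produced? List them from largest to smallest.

The HindIII site (AAGCTT) starts at position 94.
HindIII cuts after the first base of each site, so after position 94.
The NdeI site (CATATG) starts at position 173.
NdeI cuts after base 2 of each site, so after position 174.
Combined cut positions: 94, 174.
Linear molecule, 2 cuts → 3 fragments:
  1–94 → 94 bp
  95–174 → 80 bp
  175–183 → 9 bp
Sorted largest to smallest: 94, 80, 9 bp.

94, 80, 9 bp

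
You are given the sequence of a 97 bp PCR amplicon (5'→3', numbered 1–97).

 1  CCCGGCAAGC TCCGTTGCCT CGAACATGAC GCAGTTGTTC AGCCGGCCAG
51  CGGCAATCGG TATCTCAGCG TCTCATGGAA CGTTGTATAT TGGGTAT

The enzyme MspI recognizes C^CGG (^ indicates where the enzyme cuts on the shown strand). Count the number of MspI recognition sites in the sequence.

2

CCGG occurs starting at positions 2, 43.
MspI cuts at 2 sites.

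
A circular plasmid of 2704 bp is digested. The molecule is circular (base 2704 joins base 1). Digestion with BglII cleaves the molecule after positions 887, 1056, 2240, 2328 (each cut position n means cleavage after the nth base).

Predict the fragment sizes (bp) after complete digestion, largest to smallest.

1263, 1184, 169, 88 bp

Circular molecule, 4 cuts → 4 fragments:
  1056 − 887 = 169 bp
  2240 − 1056 = 1184 bp
  2328 − 2240 = 88 bp
  wrap: 2704 − 2328 + 887 = 1263 bp
Sorted largest to smallest: 1263, 1184, 169, 88 bp.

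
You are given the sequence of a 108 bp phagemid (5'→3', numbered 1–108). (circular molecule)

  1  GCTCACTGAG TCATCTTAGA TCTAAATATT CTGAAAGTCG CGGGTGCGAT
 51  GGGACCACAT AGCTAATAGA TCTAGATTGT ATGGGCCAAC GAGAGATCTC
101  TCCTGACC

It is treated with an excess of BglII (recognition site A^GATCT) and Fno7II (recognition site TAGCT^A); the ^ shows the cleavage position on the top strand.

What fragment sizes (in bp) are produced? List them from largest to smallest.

BglII sites (AGATCT) start at positions 18, 68, 94.
BglII cuts after the first base of each site, so after positions 18, 68, 94.
The Fno7II site (TAGCTA) starts at position 60.
Fno7II cuts after base 5 of each site (before the last base), so after position 64.
Combined cut positions: 18, 64, 68, 94.
Circular molecule, 4 cuts → 4 fragments:
  19–64 → 46 bp
  65–68 → 4 bp
  69–94 → 26 bp
  95–108 then 1–18 → 14 + 18 = 32 bp
Sorted largest to smallest: 46, 32, 26, 4 bp.

46, 32, 26, 4 bp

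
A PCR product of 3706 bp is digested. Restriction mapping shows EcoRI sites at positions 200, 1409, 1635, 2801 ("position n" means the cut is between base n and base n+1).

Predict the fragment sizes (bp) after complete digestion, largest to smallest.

1209, 1166, 905, 226, 200 bp

Linear molecule, 4 cuts → 5 fragments:
  200 − 0 = 200 bp
  1409 − 200 = 1209 bp
  1635 − 1409 = 226 bp
  2801 − 1635 = 1166 bp
  3706 − 2801 = 905 bp
Sorted largest to smallest: 1209, 1166, 905, 226, 200 bp.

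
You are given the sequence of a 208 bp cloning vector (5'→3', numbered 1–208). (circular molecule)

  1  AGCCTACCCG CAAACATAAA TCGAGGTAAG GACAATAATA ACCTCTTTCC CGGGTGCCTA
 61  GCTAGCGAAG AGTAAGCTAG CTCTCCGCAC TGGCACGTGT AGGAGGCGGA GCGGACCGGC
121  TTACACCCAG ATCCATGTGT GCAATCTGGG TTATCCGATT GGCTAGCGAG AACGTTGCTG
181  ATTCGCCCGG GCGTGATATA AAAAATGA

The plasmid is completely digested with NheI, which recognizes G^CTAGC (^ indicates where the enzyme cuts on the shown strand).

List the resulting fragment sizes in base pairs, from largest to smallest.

107, 86, 15 bp

NheI sites (GCTAGC) start at positions 61, 76, 162.
NheI cuts after the first base of each site, so after positions 61, 76, 162.
Circular molecule, 3 cuts → 3 fragments:
  62–76 → 15 bp
  77–162 → 86 bp
  163–208 then 1–61 → 46 + 61 = 107 bp
Sorted largest to smallest: 107, 86, 15 bp.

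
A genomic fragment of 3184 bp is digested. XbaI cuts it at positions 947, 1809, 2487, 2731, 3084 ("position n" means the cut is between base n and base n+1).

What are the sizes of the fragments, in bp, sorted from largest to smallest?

Linear molecule, 5 cuts → 6 fragments:
  947 − 0 = 947 bp
  1809 − 947 = 862 bp
  2487 − 1809 = 678 bp
  2731 − 2487 = 244 bp
  3084 − 2731 = 353 bp
  3184 − 3084 = 100 bp
Sorted largest to smallest: 947, 862, 678, 353, 244, 100 bp.

947, 862, 678, 353, 244, 100 bp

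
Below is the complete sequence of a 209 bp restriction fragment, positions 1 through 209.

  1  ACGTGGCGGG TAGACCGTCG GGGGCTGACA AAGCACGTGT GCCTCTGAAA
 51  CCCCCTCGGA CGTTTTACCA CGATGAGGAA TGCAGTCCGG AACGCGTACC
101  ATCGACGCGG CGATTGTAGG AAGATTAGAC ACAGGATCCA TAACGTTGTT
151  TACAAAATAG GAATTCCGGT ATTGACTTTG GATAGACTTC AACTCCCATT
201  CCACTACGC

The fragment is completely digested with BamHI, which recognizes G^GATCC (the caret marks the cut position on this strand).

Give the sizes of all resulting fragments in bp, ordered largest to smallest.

The BamHI site (GGATCC) starts at position 134.
BamHI cuts after the first base of each site, so after position 134.
Linear molecule, 1 cut → 2 fragments:
  1–134 → 134 bp
  135–209 → 75 bp
Sorted largest to smallest: 134, 75 bp.

134, 75 bp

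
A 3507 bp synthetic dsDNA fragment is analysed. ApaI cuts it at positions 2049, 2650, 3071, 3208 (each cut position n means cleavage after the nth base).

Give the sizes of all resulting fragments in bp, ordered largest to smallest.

2049, 601, 421, 299, 137 bp

Linear molecule, 4 cuts → 5 fragments:
  2049 − 0 = 2049 bp
  2650 − 2049 = 601 bp
  3071 − 2650 = 421 bp
  3208 − 3071 = 137 bp
  3507 − 3208 = 299 bp
Sorted largest to smallest: 2049, 601, 421, 299, 137 bp.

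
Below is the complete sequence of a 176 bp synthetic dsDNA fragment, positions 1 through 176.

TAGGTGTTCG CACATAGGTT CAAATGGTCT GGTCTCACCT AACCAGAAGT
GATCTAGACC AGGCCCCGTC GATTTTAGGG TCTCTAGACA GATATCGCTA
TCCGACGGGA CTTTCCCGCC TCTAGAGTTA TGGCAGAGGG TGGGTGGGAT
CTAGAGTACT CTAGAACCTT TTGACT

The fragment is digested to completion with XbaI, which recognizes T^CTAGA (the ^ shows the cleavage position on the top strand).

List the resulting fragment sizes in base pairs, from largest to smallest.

53, 38, 30, 29, 16, 10 bp

XbaI sites (TCTAGA) start at positions 53, 83, 121, 150, 160.
XbaI cuts after the first base of each site, so after positions 53, 83, 121, 150, 160.
Linear molecule, 5 cuts → 6 fragments:
  1–53 → 53 bp
  54–83 → 30 bp
  84–121 → 38 bp
  122–150 → 29 bp
  151–160 → 10 bp
  161–176 → 16 bp
Sorted largest to smallest: 53, 38, 30, 29, 16, 10 bp.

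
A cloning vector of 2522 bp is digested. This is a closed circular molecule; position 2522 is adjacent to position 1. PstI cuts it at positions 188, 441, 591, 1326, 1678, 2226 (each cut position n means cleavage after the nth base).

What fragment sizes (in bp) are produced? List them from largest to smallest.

735, 548, 484, 352, 253, 150 bp

Circular molecule, 6 cuts → 6 fragments:
  441 − 188 = 253 bp
  591 − 441 = 150 bp
  1326 − 591 = 735 bp
  1678 − 1326 = 352 bp
  2226 − 1678 = 548 bp
  wrap: 2522 − 2226 + 188 = 484 bp
Sorted largest to smallest: 735, 548, 484, 352, 253, 150 bp.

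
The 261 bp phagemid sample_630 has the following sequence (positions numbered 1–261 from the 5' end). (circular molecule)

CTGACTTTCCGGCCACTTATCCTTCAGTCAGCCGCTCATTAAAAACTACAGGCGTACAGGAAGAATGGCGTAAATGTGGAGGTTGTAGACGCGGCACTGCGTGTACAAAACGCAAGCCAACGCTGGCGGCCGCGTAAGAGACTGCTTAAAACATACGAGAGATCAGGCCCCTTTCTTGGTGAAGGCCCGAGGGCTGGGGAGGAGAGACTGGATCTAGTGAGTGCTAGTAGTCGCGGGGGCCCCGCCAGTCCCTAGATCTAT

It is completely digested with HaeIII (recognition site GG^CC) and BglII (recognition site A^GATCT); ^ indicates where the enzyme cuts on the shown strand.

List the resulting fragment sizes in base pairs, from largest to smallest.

HaeIII sites (GGCC) start at positions 11, 128, 166, 184, 238.
HaeIII cuts after base 2 of each site, so after positions 12, 129, 167, 185, 239.
The BglII site (AGATCT) starts at position 254.
BglII cuts after the first base of each site, so after position 254.
Combined cut positions: 12, 129, 167, 185, 239, 254.
Circular molecule, 6 cuts → 6 fragments:
  13–129 → 117 bp
  130–167 → 38 bp
  168–185 → 18 bp
  186–239 → 54 bp
  240–254 → 15 bp
  255–261 then 1–12 → 7 + 12 = 19 bp
Sorted largest to smallest: 117, 54, 38, 19, 18, 15 bp.

117, 54, 38, 19, 18, 15 bp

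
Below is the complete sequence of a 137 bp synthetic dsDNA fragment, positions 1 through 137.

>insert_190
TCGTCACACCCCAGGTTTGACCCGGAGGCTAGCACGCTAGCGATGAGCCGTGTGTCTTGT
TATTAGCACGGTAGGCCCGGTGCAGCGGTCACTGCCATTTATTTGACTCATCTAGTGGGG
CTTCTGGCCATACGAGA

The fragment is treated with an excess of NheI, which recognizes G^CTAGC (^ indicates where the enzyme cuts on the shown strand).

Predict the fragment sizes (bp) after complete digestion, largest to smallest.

NheI sites (GCTAGC) start at positions 28, 36.
NheI cuts after the first base of each site, so after positions 28, 36.
Linear molecule, 2 cuts → 3 fragments:
  1–28 → 28 bp
  29–36 → 8 bp
  37–137 → 101 bp
Sorted largest to smallest: 101, 28, 8 bp.

101, 28, 8 bp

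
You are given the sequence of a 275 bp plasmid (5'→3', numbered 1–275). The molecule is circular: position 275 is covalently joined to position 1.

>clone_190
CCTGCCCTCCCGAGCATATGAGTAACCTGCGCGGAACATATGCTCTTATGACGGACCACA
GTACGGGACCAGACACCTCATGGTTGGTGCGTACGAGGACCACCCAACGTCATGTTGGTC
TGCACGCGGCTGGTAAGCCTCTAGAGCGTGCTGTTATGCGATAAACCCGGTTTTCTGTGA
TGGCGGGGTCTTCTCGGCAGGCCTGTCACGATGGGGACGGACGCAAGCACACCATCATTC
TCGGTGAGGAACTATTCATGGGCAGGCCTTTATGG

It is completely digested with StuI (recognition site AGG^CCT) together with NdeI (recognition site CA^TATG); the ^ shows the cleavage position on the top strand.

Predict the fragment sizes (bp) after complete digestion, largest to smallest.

163, 65, 25, 22 bp

StuI sites (AGGCCT) start at positions 199, 264.
StuI cuts after base 3 of each site, so after positions 201, 266.
NdeI sites (CATATG) start at positions 15, 37.
NdeI cuts after base 2 of each site, so after positions 16, 38.
Combined cut positions: 16, 38, 201, 266.
Circular molecule, 4 cuts → 4 fragments:
  17–38 → 22 bp
  39–201 → 163 bp
  202–266 → 65 bp
  267–275 then 1–16 → 9 + 16 = 25 bp
Sorted largest to smallest: 163, 65, 25, 22 bp.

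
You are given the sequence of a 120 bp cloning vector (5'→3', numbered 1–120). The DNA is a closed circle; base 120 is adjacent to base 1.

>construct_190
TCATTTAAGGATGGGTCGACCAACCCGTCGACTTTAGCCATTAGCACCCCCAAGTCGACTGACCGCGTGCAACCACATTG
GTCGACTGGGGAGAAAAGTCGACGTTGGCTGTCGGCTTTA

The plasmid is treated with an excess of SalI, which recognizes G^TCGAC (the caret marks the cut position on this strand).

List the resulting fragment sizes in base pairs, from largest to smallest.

37, 27, 27, 17, 12 bp

SalI sites (GTCGAC) start at positions 15, 27, 54, 81, 98.
SalI cuts after the first base of each site, so after positions 15, 27, 54, 81, 98.
Circular molecule, 5 cuts → 5 fragments:
  16–27 → 12 bp
  28–54 → 27 bp
  55–81 → 27 bp
  82–98 → 17 bp
  99–120 then 1–15 → 22 + 15 = 37 bp
Sorted largest to smallest: 37, 27, 27, 17, 12 bp.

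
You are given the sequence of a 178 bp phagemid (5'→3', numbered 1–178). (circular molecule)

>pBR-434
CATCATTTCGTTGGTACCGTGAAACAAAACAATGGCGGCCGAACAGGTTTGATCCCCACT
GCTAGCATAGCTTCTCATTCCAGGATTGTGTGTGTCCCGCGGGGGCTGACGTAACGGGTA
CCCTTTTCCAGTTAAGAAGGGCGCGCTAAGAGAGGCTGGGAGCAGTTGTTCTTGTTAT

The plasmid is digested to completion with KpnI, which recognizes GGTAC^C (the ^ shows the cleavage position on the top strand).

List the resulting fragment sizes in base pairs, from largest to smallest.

104, 74 bp

KpnI sites (GGTACC) start at positions 13, 117.
KpnI cuts after base 5 of each site (before the last base), so after positions 17, 121.
Circular molecule, 2 cuts → 2 fragments:
  18–121 → 104 bp
  122–178 then 1–17 → 57 + 17 = 74 bp
Sorted largest to smallest: 104, 74 bp.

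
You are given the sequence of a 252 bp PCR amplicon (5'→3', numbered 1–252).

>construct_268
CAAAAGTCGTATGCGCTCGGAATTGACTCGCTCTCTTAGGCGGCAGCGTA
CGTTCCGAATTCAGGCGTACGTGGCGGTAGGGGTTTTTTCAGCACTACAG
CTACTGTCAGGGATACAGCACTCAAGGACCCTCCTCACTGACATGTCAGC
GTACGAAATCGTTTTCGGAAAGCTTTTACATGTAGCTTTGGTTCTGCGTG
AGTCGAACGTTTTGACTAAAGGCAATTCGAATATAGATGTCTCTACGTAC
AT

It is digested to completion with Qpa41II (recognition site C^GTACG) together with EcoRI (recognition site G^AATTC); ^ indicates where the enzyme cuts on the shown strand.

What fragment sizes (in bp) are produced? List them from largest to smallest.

102, 84, 47, 10, 9 bp

Qpa41II sites (CGTACG) start at positions 47, 66, 150.
Qpa41II cuts after the first base of each site, so after positions 47, 66, 150.
The EcoRI site (GAATTC) starts at position 57.
EcoRI cuts after the first base of each site, so after position 57.
Combined cut positions: 47, 57, 66, 150.
Linear molecule, 4 cuts → 5 fragments:
  1–47 → 47 bp
  48–57 → 10 bp
  58–66 → 9 bp
  67–150 → 84 bp
  151–252 → 102 bp
Sorted largest to smallest: 102, 84, 47, 10, 9 bp.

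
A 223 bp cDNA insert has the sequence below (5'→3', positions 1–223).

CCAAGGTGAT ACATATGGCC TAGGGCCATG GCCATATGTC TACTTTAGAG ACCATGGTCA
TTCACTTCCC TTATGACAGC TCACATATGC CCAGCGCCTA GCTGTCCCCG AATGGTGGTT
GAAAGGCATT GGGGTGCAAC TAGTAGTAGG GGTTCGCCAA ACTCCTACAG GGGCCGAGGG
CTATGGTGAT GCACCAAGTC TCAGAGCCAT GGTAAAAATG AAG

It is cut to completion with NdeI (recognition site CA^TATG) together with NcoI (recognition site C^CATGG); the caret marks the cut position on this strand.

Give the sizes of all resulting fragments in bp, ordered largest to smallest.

NdeI sites (CATATG) start at positions 12, 33, 84.
NdeI cuts after base 2 of each site, so after positions 13, 34, 85.
NcoI sites (CCATGG) start at positions 26, 52, 207.
NcoI cuts after the first base of each site, so after positions 26, 52, 207.
Combined cut positions: 13, 26, 34, 52, 85, 207.
Linear molecule, 6 cuts → 7 fragments:
  1–13 → 13 bp
  14–26 → 13 bp
  27–34 → 8 bp
  35–52 → 18 bp
  53–85 → 33 bp
  86–207 → 122 bp
  208–223 → 16 bp
Sorted largest to smallest: 122, 33, 18, 16, 13, 13, 8 bp.

122, 33, 18, 16, 13, 13, 8 bp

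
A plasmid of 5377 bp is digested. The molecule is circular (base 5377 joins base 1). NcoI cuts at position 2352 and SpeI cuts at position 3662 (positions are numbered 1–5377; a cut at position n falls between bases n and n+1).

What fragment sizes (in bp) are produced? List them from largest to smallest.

4067, 1310 bp

Combined cut positions (sorted): 2352, 3662.
Circular molecule, 2 cuts → 2 fragments:
  3662 − 2352 = 1310 bp
  wrap: 5377 − 3662 + 2352 = 4067 bp
Sorted largest to smallest: 4067, 1310 bp.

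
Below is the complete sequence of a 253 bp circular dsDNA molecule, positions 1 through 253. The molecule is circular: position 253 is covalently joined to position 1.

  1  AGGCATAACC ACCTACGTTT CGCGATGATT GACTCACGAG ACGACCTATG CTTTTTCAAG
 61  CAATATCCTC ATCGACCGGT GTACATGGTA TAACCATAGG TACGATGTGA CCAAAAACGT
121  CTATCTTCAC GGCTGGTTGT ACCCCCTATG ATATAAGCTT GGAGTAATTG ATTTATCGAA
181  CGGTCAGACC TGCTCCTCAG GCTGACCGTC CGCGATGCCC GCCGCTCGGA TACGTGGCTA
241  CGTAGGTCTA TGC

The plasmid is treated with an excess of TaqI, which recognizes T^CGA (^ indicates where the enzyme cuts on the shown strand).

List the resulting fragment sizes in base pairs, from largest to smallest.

149, 104 bp

TaqI sites (TCGA) start at positions 72, 176.
TaqI cuts after the first base of each site, so after positions 72, 176.
Circular molecule, 2 cuts → 2 fragments:
  73–176 → 104 bp
  177–253 then 1–72 → 77 + 72 = 149 bp
Sorted largest to smallest: 149, 104 bp.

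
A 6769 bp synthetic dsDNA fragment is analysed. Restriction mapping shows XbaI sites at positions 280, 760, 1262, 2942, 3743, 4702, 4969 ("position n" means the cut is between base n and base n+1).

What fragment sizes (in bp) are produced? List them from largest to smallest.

1800, 1680, 959, 801, 502, 480, 280, 267 bp

Linear molecule, 7 cuts → 8 fragments:
  280 − 0 = 280 bp
  760 − 280 = 480 bp
  1262 − 760 = 502 bp
  2942 − 1262 = 1680 bp
  3743 − 2942 = 801 bp
  4702 − 3743 = 959 bp
  4969 − 4702 = 267 bp
  6769 − 4969 = 1800 bp
Sorted largest to smallest: 1800, 1680, 959, 801, 502, 480, 280, 267 bp.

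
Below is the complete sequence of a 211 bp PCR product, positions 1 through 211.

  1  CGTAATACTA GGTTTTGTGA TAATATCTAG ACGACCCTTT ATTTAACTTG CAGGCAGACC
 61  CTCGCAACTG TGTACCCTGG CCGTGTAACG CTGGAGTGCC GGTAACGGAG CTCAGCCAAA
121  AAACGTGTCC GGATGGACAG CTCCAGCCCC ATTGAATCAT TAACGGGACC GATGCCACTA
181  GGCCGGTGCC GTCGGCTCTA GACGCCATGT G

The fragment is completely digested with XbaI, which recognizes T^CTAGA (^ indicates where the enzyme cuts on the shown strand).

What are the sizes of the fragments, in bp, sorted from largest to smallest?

171, 26, 14 bp

XbaI sites (TCTAGA) start at positions 26, 197.
XbaI cuts after the first base of each site, so after positions 26, 197.
Linear molecule, 2 cuts → 3 fragments:
  1–26 → 26 bp
  27–197 → 171 bp
  198–211 → 14 bp
Sorted largest to smallest: 171, 26, 14 bp.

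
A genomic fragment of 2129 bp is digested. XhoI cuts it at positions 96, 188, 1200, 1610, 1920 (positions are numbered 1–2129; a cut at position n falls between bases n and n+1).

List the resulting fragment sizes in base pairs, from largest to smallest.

Linear molecule, 5 cuts → 6 fragments:
  96 − 0 = 96 bp
  188 − 96 = 92 bp
  1200 − 188 = 1012 bp
  1610 − 1200 = 410 bp
  1920 − 1610 = 310 bp
  2129 − 1920 = 209 bp
Sorted largest to smallest: 1012, 410, 310, 209, 96, 92 bp.

1012, 410, 310, 209, 96, 92 bp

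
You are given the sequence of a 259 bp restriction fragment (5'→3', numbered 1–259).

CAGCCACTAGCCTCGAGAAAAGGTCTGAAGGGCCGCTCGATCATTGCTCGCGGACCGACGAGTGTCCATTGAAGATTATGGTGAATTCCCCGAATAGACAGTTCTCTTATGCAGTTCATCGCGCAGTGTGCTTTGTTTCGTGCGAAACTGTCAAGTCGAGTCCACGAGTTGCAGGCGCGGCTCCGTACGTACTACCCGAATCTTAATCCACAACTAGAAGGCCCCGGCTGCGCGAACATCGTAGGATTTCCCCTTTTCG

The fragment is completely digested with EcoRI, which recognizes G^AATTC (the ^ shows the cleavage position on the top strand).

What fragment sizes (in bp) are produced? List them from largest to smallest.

176, 83 bp

The EcoRI site (GAATTC) starts at position 83.
EcoRI cuts after the first base of each site, so after position 83.
Linear molecule, 1 cut → 2 fragments:
  1–83 → 83 bp
  84–259 → 176 bp
Sorted largest to smallest: 176, 83 bp.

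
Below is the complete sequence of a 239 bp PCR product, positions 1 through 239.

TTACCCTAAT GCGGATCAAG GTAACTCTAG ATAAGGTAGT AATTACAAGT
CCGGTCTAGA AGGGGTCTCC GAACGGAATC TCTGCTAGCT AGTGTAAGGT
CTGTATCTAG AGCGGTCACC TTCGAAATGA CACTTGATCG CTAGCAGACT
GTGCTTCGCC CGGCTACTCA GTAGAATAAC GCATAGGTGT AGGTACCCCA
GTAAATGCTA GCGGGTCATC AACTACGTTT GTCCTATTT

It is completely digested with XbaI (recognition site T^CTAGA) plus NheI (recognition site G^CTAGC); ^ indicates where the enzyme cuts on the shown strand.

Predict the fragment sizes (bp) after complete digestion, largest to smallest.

67, 34, 32, 29, 29, 26, 22 bp

XbaI sites (TCTAGA) start at positions 26, 55, 106.
XbaI cuts after the first base of each site, so after positions 26, 55, 106.
NheI sites (GCTAGC) start at positions 84, 140, 207.
NheI cuts after the first base of each site, so after positions 84, 140, 207.
Combined cut positions: 26, 55, 84, 106, 140, 207.
Linear molecule, 6 cuts → 7 fragments:
  1–26 → 26 bp
  27–55 → 29 bp
  56–84 → 29 bp
  85–106 → 22 bp
  107–140 → 34 bp
  141–207 → 67 bp
  208–239 → 32 bp
Sorted largest to smallest: 67, 34, 32, 29, 29, 26, 22 bp.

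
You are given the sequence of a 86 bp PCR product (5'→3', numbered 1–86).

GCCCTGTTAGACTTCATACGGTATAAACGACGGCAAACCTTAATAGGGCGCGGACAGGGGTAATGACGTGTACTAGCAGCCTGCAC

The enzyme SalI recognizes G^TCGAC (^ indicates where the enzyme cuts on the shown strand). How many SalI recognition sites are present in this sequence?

No occurrence of GTCGAC is present in the sequence.
SalI does not cut: 0 sites.

0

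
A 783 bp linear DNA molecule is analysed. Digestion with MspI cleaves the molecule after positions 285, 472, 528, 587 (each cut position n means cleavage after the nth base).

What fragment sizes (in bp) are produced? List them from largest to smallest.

Linear molecule, 4 cuts → 5 fragments:
  285 − 0 = 285 bp
  472 − 285 = 187 bp
  528 − 472 = 56 bp
  587 − 528 = 59 bp
  783 − 587 = 196 bp
Sorted largest to smallest: 285, 196, 187, 59, 56 bp.

285, 196, 187, 59, 56 bp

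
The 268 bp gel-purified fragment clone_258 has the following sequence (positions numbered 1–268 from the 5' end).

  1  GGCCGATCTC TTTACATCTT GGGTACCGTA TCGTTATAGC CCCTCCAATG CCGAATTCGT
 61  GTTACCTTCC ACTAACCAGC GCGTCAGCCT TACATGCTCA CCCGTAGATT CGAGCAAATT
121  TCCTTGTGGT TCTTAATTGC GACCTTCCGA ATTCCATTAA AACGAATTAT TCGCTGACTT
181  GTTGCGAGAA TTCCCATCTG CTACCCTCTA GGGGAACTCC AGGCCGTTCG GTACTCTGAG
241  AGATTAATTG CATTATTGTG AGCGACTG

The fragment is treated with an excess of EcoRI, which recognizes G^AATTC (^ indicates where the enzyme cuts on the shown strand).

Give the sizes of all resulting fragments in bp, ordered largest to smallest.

EcoRI sites (GAATTC) start at positions 53, 149, 188.
EcoRI cuts after the first base of each site, so after positions 53, 149, 188.
Linear molecule, 3 cuts → 4 fragments:
  1–53 → 53 bp
  54–149 → 96 bp
  150–188 → 39 bp
  189–268 → 80 bp
Sorted largest to smallest: 96, 80, 53, 39 bp.

96, 80, 53, 39 bp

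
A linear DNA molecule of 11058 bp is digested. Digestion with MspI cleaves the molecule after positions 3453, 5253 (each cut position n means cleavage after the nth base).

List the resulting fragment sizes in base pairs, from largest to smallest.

Linear molecule, 2 cuts → 3 fragments:
  3453 − 0 = 3453 bp
  5253 − 3453 = 1800 bp
  11058 − 5253 = 5805 bp
Sorted largest to smallest: 5805, 3453, 1800 bp.

5805, 3453, 1800 bp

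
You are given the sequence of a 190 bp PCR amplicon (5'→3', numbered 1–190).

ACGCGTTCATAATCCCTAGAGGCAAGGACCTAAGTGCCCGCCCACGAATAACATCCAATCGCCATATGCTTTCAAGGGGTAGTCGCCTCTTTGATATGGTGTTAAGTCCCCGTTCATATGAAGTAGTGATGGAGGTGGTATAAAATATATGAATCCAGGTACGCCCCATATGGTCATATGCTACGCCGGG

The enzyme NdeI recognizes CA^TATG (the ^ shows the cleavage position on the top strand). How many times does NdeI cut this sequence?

CATATG occurs starting at positions 63, 115, 167, 175.
NdeI cuts at 4 sites.

4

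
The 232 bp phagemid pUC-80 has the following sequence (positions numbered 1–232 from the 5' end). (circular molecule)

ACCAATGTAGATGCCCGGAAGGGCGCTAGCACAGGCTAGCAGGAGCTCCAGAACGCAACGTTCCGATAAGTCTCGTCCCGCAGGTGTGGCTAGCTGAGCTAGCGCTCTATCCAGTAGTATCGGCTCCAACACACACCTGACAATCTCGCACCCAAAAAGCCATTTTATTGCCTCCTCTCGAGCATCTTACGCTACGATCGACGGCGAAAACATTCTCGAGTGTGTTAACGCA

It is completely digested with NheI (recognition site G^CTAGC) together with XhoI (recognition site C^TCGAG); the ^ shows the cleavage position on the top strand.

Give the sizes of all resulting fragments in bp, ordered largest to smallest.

NheI sites (GCTAGC) start at positions 25, 35, 89, 98.
NheI cuts after the first base of each site, so after positions 25, 35, 89, 98.
XhoI sites (CTCGAG) start at positions 177, 215.
XhoI cuts after the first base of each site, so after positions 177, 215.
Combined cut positions: 25, 35, 89, 98, 177, 215.
Circular molecule, 6 cuts → 6 fragments:
  26–35 → 10 bp
  36–89 → 54 bp
  90–98 → 9 bp
  99–177 → 79 bp
  178–215 → 38 bp
  216–232 then 1–25 → 17 + 25 = 42 bp
Sorted largest to smallest: 79, 54, 42, 38, 10, 9 bp.

79, 54, 42, 38, 10, 9 bp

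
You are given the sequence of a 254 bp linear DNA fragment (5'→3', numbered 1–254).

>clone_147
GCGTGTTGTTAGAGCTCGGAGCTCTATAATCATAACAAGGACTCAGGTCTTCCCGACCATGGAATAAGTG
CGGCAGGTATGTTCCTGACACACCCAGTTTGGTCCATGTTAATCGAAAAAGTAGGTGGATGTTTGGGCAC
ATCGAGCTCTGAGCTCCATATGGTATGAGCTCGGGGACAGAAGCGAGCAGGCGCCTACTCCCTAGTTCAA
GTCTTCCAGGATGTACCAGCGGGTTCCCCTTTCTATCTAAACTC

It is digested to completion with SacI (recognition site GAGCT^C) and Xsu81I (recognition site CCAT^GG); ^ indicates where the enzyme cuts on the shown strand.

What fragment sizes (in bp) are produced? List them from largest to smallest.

SacI sites (GAGCTC) start at positions 12, 19, 144, 151, 167.
SacI cuts after base 5 of each site (before the last base), so after positions 16, 23, 148, 155, 171.
The Xsu81I site (CCATGG) starts at position 57.
Xsu81I cuts after base 4 of each site, so after position 60.
Combined cut positions: 16, 23, 60, 148, 155, 171.
Linear molecule, 6 cuts → 7 fragments:
  1–16 → 16 bp
  17–23 → 7 bp
  24–60 → 37 bp
  61–148 → 88 bp
  149–155 → 7 bp
  156–171 → 16 bp
  172–254 → 83 bp
Sorted largest to smallest: 88, 83, 37, 16, 16, 7, 7 bp.

88, 83, 37, 16, 16, 7, 7 bp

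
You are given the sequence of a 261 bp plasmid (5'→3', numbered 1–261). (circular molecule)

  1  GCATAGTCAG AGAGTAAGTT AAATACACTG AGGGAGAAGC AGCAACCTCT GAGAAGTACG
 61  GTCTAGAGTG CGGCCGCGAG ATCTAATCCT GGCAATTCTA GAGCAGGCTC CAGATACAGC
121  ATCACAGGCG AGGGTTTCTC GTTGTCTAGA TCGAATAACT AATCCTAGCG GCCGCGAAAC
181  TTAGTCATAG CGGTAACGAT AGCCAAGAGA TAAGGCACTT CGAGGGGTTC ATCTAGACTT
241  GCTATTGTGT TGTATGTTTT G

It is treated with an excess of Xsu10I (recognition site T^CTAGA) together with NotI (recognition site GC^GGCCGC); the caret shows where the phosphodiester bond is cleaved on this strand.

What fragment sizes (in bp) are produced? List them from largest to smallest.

Xsu10I sites (TCTAGA) start at positions 62, 97, 145, 232.
Xsu10I cuts after the first base of each site, so after positions 62, 97, 145, 232.
NotI sites (GCGGCCGC) start at positions 70, 168.
NotI cuts after base 2 of each site, so after positions 71, 169.
Combined cut positions: 62, 71, 97, 145, 169, 232.
Circular molecule, 6 cuts → 6 fragments:
  63–71 → 9 bp
  72–97 → 26 bp
  98–145 → 48 bp
  146–169 → 24 bp
  170–232 → 63 bp
  233–261 then 1–62 → 29 + 62 = 91 bp
Sorted largest to smallest: 91, 63, 48, 26, 24, 9 bp.

91, 63, 48, 26, 24, 9 bp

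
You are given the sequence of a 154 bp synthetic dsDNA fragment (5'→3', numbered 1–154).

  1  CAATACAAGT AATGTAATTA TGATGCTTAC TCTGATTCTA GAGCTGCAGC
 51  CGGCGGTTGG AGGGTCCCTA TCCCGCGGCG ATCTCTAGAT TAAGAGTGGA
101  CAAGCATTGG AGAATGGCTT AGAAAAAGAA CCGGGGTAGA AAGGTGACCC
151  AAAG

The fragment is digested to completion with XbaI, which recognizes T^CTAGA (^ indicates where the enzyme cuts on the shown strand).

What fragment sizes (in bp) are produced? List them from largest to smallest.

XbaI sites (TCTAGA) start at positions 37, 84.
XbaI cuts after the first base of each site, so after positions 37, 84.
Linear molecule, 2 cuts → 3 fragments:
  1–37 → 37 bp
  38–84 → 47 bp
  85–154 → 70 bp
Sorted largest to smallest: 70, 47, 37 bp.

70, 47, 37 bp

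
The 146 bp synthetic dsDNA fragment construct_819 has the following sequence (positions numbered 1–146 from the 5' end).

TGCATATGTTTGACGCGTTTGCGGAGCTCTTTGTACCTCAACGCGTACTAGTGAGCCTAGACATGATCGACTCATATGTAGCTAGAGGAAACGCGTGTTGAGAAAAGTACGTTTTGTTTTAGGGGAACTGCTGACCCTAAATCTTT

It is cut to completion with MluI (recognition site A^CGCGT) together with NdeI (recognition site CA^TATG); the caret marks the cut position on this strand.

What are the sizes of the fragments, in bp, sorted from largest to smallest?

MluI sites (ACGCGT) start at positions 13, 41, 91.
MluI cuts after the first base of each site, so after positions 13, 41, 91.
NdeI sites (CATATG) start at positions 3, 73.
NdeI cuts after base 2 of each site, so after positions 4, 74.
Combined cut positions: 4, 13, 41, 74, 91.
Linear molecule, 5 cuts → 6 fragments:
  1–4 → 4 bp
  5–13 → 9 bp
  14–41 → 28 bp
  42–74 → 33 bp
  75–91 → 17 bp
  92–146 → 55 bp
Sorted largest to smallest: 55, 33, 28, 17, 9, 4 bp.

55, 33, 28, 17, 9, 4 bp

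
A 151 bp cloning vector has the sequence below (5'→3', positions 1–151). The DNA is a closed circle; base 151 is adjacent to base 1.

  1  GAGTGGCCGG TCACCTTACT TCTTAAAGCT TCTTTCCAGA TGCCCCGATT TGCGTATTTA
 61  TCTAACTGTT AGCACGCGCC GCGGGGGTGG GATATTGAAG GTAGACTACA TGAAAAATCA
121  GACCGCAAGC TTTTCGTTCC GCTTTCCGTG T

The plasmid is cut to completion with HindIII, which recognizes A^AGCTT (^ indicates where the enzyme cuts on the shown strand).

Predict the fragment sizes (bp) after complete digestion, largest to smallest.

101, 50 bp

HindIII sites (AAGCTT) start at positions 26, 127.
HindIII cuts after the first base of each site, so after positions 26, 127.
Circular molecule, 2 cuts → 2 fragments:
  27–127 → 101 bp
  128–151 then 1–26 → 24 + 26 = 50 bp
Sorted largest to smallest: 101, 50 bp.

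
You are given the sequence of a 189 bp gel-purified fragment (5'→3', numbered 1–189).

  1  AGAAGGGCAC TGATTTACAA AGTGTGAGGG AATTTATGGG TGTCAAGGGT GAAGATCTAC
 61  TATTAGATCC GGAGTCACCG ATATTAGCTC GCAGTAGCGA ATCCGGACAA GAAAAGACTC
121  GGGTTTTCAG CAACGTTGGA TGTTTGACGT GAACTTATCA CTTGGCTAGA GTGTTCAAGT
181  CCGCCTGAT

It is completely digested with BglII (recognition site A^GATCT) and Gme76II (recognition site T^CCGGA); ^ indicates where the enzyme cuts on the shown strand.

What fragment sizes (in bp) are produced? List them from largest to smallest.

The BglII site (AGATCT) starts at position 53.
BglII cuts after the first base of each site, so after position 53.
Gme76II sites (TCCGGA) start at positions 68, 102.
Gme76II cuts after the first base of each site, so after positions 68, 102.
Combined cut positions: 53, 68, 102.
Linear molecule, 3 cuts → 4 fragments:
  1–53 → 53 bp
  54–68 → 15 bp
  69–102 → 34 bp
  103–189 → 87 bp
Sorted largest to smallest: 87, 53, 34, 15 bp.

87, 53, 34, 15 bp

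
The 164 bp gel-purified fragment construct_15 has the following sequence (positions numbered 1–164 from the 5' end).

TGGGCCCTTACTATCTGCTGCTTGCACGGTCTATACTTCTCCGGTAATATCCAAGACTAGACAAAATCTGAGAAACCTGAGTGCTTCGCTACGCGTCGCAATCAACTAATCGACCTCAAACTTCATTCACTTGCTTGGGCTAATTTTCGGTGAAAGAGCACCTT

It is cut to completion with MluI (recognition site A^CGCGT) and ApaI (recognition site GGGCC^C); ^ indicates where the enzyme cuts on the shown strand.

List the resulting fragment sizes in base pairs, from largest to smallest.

85, 73, 6 bp

The MluI site (ACGCGT) starts at position 91.
MluI cuts after the first base of each site, so after position 91.
The ApaI site (GGGCCC) starts at position 2.
ApaI cuts after base 5 of each site (before the last base), so after position 6.
Combined cut positions: 6, 91.
Linear molecule, 2 cuts → 3 fragments:
  1–6 → 6 bp
  7–91 → 85 bp
  92–164 → 73 bp
Sorted largest to smallest: 85, 73, 6 bp.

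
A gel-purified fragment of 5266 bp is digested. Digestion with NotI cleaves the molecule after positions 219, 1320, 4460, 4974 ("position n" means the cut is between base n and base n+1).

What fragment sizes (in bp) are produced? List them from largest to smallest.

3140, 1101, 514, 292, 219 bp

Linear molecule, 4 cuts → 5 fragments:
  219 − 0 = 219 bp
  1320 − 219 = 1101 bp
  4460 − 1320 = 3140 bp
  4974 − 4460 = 514 bp
  5266 − 4974 = 292 bp
Sorted largest to smallest: 3140, 1101, 514, 292, 219 bp.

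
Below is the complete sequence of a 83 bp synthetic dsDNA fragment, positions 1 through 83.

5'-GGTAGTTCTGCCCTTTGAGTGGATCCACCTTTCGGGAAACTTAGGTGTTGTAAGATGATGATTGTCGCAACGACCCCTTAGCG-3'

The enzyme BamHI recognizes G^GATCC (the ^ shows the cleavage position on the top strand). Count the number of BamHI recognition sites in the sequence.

GGATCC occurs starting at position 21.
BamHI cuts at 1 site.

1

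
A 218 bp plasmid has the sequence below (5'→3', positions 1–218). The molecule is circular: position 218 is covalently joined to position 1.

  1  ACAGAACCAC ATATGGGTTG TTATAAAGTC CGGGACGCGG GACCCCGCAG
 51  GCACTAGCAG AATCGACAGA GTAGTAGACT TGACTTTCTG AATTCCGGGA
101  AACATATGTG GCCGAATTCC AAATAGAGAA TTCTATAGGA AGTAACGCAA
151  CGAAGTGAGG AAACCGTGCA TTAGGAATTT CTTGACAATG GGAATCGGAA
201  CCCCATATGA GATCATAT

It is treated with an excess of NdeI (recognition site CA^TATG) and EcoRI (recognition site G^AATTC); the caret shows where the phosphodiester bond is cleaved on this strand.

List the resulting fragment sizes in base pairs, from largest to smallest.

NdeI sites (CATATG) start at positions 10, 103, 204.
NdeI cuts after base 2 of each site, so after positions 11, 104, 205.
EcoRI sites (GAATTC) start at positions 90, 114, 128.
EcoRI cuts after the first base of each site, so after positions 90, 114, 128.
Combined cut positions: 11, 90, 104, 114, 128, 205.
Circular molecule, 6 cuts → 6 fragments:
  12–90 → 79 bp
  91–104 → 14 bp
  105–114 → 10 bp
  115–128 → 14 bp
  129–205 → 77 bp
  206–218 then 1–11 → 13 + 11 = 24 bp
Sorted largest to smallest: 79, 77, 24, 14, 14, 10 bp.

79, 77, 24, 14, 14, 10 bp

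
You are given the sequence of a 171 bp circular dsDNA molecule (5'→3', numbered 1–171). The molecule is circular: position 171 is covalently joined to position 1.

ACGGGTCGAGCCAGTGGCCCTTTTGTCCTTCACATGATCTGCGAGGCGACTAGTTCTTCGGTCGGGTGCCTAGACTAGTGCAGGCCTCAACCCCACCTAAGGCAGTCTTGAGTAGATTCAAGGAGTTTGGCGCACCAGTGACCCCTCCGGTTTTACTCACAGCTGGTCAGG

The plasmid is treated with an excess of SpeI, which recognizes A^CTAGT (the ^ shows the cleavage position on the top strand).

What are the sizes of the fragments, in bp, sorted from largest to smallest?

146, 25 bp

SpeI sites (ACTAGT) start at positions 49, 74.
SpeI cuts after the first base of each site, so after positions 49, 74.
Circular molecule, 2 cuts → 2 fragments:
  50–74 → 25 bp
  75–171 then 1–49 → 97 + 49 = 146 bp
Sorted largest to smallest: 146, 25 bp.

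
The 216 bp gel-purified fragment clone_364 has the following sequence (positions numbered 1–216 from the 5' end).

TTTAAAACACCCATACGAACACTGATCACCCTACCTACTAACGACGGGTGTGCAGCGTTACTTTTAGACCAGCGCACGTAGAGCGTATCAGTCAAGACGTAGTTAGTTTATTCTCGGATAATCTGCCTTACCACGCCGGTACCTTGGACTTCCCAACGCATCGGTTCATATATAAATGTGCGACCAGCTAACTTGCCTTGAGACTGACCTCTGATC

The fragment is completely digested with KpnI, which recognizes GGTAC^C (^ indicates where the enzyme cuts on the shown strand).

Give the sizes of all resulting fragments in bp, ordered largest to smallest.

142, 74 bp

The KpnI site (GGTACC) starts at position 138.
KpnI cuts after base 5 of each site (before the last base), so after position 142.
Linear molecule, 1 cut → 2 fragments:
  1–142 → 142 bp
  143–216 → 74 bp
Sorted largest to smallest: 142, 74 bp.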